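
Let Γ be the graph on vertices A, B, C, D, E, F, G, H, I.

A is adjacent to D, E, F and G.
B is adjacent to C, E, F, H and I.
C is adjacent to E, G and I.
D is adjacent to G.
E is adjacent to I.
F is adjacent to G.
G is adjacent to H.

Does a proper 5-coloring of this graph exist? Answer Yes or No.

Yes

The chromatic number is 4. B, C, E, I are pairwise adjacent (a clique of size 4), so at least 4 colors are needed.
4 colors suffice: color red → {B, G}; color blue → {D, E, F, H}; color green → {A, C}; color yellow → {I}.
Since 5 ≥ 4, a proper 5-coloring certainly exists.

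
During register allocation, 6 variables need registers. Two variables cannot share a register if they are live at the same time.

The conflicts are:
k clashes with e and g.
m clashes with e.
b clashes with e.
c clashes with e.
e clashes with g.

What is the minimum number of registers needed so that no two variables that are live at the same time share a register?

3

k, e, g pairwise conflict, so at least 3 registers are needed.
3 registers suffice: register 1 → {e}; register 2 → {m, b, c, g}; register 3 → {k}. Each listed conflict is separated.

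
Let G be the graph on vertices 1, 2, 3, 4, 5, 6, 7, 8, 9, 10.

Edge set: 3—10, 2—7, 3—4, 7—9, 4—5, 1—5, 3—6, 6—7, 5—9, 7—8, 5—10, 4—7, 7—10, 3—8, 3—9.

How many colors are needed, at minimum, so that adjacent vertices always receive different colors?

3 and 9 are adjacent, so at least 2 colors are needed.
2 colors suffice: 1=b, 2=b, 3=a, 4=b, 5=a, 6=b, 7=a, 8=b, 9=b, 10=b. Each edge has distinct colors on its endpoints.

2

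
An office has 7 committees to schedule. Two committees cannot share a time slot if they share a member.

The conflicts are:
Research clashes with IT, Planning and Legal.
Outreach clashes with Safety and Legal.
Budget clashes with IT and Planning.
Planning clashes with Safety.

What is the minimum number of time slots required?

The cycle Outreach-Safety-Planning-Research-Legal-Outreach has odd length 5, so it cannot be 2-colored; at least 3 time slots are needed.
3 time slots suffice: time slot 1 → {Outreach, IT, Planning}; time slot 2 → {Research, Budget, Safety}; time slot 3 → {Legal}. Each listed conflict is separated.

3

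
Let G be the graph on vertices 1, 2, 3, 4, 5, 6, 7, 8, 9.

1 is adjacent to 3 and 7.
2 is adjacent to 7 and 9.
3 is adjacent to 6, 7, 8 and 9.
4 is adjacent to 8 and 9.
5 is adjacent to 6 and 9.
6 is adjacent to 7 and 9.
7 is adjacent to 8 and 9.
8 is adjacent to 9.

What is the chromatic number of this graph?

3, 7, 8, 9 are pairwise adjacent (a clique of size 4), so at least 4 colors are needed.
4 colors suffice: color a → {1, 9}; color b → {4, 5, 7}; color c → {2, 3}; color d → {6, 8}. No two adjacent vertices share a color.

4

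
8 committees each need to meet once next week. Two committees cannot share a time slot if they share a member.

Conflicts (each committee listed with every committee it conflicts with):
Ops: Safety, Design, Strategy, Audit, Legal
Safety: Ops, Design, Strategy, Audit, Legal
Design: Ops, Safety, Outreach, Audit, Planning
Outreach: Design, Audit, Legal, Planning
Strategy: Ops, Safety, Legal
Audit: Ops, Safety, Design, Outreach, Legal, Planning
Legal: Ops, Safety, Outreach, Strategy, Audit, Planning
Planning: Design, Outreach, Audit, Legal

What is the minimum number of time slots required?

Ops, Safety, Strategy, Legal pairwise conflict, so at least 4 time slots are needed.
Using 4 time slots: Ops=3, Safety=4, Design=2, Outreach=4, Strategy=1, Audit=1, Legal=2, Planning=3. Each listed conflict is separated.

4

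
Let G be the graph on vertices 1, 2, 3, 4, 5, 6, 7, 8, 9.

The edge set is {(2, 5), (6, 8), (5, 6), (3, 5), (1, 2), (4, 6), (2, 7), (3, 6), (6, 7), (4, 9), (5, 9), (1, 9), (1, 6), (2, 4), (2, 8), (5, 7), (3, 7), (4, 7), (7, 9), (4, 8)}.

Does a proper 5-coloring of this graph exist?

The chromatic number is 4. 3, 5, 6, 7 are mutually adjacent (a clique of size 4), so at least 4 colors are needed.
4 colors suffice: color red → {2, 6, 9}; color blue → {1, 7, 8}; color green → {4, 5}; color yellow → {3}.
Since 5 ≥ 4, a proper 5-coloring certainly exists.

Yes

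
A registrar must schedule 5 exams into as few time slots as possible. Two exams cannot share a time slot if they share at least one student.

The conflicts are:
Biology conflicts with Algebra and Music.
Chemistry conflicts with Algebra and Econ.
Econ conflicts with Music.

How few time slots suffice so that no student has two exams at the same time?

3

The cycle Music-Econ-Chemistry-Algebra-Biology-Music has odd length 5, so it cannot be 2-colored; at least 3 time slots are needed.
Using 3 time slots: Biology=1, Chemistry=1, Algebra=2, Econ=3, Music=2. Each listed conflict is separated.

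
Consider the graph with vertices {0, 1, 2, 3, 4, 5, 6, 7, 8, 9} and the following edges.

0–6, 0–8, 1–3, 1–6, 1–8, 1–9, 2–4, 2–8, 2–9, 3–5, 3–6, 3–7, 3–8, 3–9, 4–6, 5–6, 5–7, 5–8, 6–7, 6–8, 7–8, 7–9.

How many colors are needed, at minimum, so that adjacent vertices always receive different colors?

3, 5, 6, 7, 8 are mutually adjacent (a clique of size 5), so at least 5 colors are needed.
5 colors suffice: 0=green, 1=yellow, 2=blue, 3=green, 4=red, 5=purple, 6=blue, 7=yellow, 8=red, 9=red. No two adjacent vertices share a color.

5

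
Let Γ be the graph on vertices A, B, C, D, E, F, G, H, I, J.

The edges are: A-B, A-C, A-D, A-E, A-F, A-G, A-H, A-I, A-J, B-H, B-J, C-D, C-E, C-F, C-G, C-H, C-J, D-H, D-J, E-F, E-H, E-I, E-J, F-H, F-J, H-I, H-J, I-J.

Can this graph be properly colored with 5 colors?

A, C, E, F, H, J form a clique, so at least 6 colors are needed.
So 5 colors are not enough.

No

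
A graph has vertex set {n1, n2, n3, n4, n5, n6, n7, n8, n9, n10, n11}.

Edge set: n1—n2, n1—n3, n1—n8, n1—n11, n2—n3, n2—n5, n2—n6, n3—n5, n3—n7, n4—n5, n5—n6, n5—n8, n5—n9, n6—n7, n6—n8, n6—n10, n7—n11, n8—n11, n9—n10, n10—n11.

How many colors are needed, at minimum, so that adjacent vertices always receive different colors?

3

n2, n3, n5 are pairwise adjacent, so at least 3 colors are needed.
One proper 3-coloring: n1=1, n2=3, n3=2, n4=2, n5=1, n6=2, n7=1, n8=3, n9=2, n10=1, n11=2. Every edge joins two different colors.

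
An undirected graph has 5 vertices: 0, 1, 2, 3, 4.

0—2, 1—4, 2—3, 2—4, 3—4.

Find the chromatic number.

2, 3, 4 form a triangle, so at least 3 colors are needed.
3 colors suffice: 0=blue, 1=red, 2=red, 3=green, 4=blue. No two adjacent vertices share a color.

3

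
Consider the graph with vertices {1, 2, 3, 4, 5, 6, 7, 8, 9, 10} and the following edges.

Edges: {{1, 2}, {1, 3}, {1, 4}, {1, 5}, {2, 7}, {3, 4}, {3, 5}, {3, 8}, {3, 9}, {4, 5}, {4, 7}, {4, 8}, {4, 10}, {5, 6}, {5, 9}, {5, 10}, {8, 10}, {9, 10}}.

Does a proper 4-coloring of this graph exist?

Yes

The chromatic number is 4. 1, 3, 4, 5 are pairwise adjacent (a clique of size 4), so at least 4 colors are needed.
4 colors suffice: color red → {2, 5, 8}; color blue → {4, 6, 9}; color green → {3, 7, 10}; color yellow → {1}.
That is already a proper 4-coloring.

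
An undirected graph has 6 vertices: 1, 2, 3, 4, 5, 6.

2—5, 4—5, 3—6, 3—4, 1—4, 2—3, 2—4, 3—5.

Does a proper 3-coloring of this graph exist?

No

2, 3, 4, 5 are pairwise adjacent (a clique of size 4), so at least 4 colors are needed.
So 3 colors are not enough.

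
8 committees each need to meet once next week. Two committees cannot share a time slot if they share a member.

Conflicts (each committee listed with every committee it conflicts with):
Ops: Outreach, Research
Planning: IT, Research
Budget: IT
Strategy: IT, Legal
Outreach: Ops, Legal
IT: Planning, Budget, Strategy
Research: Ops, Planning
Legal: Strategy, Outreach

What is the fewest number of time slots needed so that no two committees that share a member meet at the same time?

The cycle Legal-Strategy-IT-Planning-Research-Ops-Outreach-Legal has odd length 7, so it cannot be 2-colored; at least 3 time slots are needed.
3 time slots suffice: time slot 1 → {Ops, IT, Legal}; time slot 2 → {Planning, Budget, Strategy, Outreach}; time slot 3 → {Research}. No two conflicting committees share a time slot.

3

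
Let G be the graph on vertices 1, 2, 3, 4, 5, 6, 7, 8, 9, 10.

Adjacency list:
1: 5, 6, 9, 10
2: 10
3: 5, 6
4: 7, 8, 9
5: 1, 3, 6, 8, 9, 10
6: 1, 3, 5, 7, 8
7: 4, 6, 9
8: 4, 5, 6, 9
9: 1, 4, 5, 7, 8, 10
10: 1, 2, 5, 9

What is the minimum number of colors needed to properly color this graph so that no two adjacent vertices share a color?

1, 5, 9, 10 are pairwise adjacent (a clique of size 4), so at least 4 colors are needed.
A valid assignment using 4 colors: 1=green, 2=red, 3=green, 4=yellow, 5=red, 6=blue, 7=red, 8=green, 9=blue, 10=yellow. Every edge joins two different colors.

4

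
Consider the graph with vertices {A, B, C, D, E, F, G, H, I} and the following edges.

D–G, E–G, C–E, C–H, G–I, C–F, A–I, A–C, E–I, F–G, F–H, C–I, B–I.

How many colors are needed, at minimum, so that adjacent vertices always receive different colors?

C, F, H form a triangle, so at least 3 colors are needed.
3 colors suffice: A=3, B=1, C=1, D=2, E=3, F=2, G=1, H=3, I=2. Every edge joins two different colors.

3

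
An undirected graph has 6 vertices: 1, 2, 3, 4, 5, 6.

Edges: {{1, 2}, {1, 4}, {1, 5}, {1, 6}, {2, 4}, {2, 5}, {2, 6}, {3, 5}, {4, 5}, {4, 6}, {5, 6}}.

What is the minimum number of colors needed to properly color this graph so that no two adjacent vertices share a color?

1, 2, 4, 5, 6 form a clique, so at least 5 colors are needed.
5 colors suffice: 1=b, 2=c, 3=b, 4=d, 5=a, 6=e. Every edge joins two different colors.

5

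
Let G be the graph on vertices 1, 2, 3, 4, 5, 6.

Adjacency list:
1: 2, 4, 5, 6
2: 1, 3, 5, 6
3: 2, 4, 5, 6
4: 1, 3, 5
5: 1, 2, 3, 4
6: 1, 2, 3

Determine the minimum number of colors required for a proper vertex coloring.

2, 3, 5 form a triangle, so at least 3 colors are needed.
3 colors suffice: color red → {2, 4}; color blue → {1, 3}; color green → {5, 6}. No two adjacent vertices share a color.

3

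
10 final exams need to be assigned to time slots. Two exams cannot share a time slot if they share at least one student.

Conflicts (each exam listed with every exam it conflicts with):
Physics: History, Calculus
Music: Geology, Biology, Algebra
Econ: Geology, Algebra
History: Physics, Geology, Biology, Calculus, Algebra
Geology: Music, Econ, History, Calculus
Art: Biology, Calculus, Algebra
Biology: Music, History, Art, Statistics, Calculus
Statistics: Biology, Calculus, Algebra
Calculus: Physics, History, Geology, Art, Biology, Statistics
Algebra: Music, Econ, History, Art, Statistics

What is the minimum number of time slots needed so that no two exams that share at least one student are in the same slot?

3

Art, Biology, Calculus pairwise conflict, so at least 3 time slots are needed.
3 time slots suffice: time slot 1 → {Calculus, Algebra}; time slot 2 → {Music, Econ, History, Art, Statistics}; time slot 3 → {Physics, Geology, Biology}. Every pair that conflicts lands in different time slots.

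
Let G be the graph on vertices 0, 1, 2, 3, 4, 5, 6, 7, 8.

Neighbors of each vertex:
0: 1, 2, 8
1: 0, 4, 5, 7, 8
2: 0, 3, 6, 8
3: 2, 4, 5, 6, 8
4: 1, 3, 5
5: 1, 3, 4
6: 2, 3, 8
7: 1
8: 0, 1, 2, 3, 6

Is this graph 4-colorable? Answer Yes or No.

Yes

The chromatic number is 4. 2, 3, 6, 8 are mutually adjacent (a clique of size 4), so at least 4 colors are needed.
4 colors suffice: color red → {4, 7, 8}; color blue → {1, 3}; color green → {2, 5}; color yellow → {0, 6}.
That is already a proper 4-coloring.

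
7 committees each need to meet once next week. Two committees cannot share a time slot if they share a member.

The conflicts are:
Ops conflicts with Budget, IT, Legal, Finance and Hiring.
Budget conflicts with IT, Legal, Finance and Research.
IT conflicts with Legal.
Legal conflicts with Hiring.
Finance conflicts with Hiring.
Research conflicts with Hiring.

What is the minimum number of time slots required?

Ops, Budget, IT, Legal all conflict with each other, so at least 4 time slots are needed.
A valid assignment using 4 time slots: Ops=2, Budget=1, IT=4, Legal=3, Finance=3, Research=2, Hiring=1. Each listed conflict is separated.

4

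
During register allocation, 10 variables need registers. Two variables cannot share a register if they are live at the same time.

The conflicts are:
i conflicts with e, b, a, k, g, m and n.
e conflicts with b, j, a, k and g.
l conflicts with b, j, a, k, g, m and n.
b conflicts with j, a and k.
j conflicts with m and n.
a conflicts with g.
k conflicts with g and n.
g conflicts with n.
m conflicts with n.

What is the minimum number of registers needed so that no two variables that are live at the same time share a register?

i, e, a, g pairwise conflict, so at least 4 registers are needed.
A valid assignment using 4 registers: i=1, e=4, l=1, b=3, j=2, a=2, k=2, g=3, m=3, n=4. Every pair that conflicts lands in different registers.

4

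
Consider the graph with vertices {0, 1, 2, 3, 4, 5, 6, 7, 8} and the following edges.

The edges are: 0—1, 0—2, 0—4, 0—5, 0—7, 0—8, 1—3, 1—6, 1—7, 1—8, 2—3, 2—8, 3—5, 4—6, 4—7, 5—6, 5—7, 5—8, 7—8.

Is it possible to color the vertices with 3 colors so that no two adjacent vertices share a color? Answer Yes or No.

0, 1, 7, 8 are pairwise adjacent (a clique of size 4), so at least 4 colors are needed.
So 3 colors are not enough.

No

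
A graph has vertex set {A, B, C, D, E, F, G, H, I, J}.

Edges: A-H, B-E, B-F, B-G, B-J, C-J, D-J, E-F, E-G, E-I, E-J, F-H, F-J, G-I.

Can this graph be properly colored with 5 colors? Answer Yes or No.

Yes

The chromatic number is 4. B, E, F, J are pairwise adjacent (a clique of size 4), so at least 4 colors are needed.
A valid assignment using 4 colors: A=2, B=4, C=1, D=1, E=1, F=3, G=2, H=1, I=3, J=2.
Since 5 ≥ 4, a proper 5-coloring certainly exists.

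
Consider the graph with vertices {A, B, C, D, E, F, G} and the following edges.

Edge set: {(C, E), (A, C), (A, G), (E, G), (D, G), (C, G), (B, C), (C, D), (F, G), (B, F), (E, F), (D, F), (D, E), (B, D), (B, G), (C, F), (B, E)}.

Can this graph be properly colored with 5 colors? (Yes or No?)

No

B, C, D, E, F, G are mutually adjacent (a clique of size 6), so at least 6 colors are needed.
So 5 colors are not enough.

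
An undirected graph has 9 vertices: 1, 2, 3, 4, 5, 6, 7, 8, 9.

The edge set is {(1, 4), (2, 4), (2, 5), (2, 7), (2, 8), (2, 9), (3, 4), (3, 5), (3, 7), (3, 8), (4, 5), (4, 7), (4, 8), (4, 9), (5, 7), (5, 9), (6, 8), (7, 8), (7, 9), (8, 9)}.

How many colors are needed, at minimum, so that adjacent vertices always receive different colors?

5

2, 4, 7, 8, 9 form a clique, so at least 5 colors are needed.
5 colors suffice: color red → {4, 6}; color blue → {1, 5, 8}; color green → {7}; color yellow → {3, 9}; color purple → {2}. Each edge has distinct colors on its endpoints.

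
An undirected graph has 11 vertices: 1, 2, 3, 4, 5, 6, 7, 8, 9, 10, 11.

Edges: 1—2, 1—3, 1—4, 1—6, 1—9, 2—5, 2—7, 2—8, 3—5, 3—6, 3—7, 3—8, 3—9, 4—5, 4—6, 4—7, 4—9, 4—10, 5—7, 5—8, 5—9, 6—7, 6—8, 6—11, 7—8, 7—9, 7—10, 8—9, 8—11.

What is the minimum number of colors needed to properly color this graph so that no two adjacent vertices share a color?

3, 5, 7, 8, 9 are mutually adjacent (a clique of size 5), so at least 5 colors are needed.
5 colors suffice: color a → {1, 7, 11}; color b → {4, 8}; color c → {5, 6, 10}; color d → {2, 3}; color e → {9}. No two adjacent vertices share a color.

5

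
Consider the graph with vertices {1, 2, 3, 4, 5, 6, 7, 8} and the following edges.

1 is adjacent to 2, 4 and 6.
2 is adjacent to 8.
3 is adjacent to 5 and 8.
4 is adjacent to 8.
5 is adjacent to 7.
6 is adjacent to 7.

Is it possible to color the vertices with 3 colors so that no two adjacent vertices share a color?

The chromatic number is 3. The cycle 7-6-1-2-8-3-5-7 has odd length 7, so it cannot be 2-colored; at least 3 colors are needed.
3 colors suffice: color red → {1, 5, 8}; color blue → {2, 3, 4, 6}; color green → {7}.
That is already a proper 3-coloring.

Yes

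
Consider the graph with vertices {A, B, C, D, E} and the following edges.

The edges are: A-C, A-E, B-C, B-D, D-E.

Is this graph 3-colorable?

Yes

The chromatic number is 3. The cycle C-B-D-E-A-C has odd length 5, so it cannot be 2-colored; at least 3 colors are needed.
A valid assignment using 3 colors: A=red, B=blue, C=green, D=red, E=blue.
That is already a proper 3-coloring.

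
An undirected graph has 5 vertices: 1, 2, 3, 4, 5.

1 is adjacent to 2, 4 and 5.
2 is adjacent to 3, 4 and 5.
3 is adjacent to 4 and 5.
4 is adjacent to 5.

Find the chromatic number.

4

2, 3, 4, 5 form a clique, so at least 4 colors are needed.
One proper 4-coloring: 1=d, 2=b, 3=d, 4=c, 5=a. No two adjacent vertices share a color.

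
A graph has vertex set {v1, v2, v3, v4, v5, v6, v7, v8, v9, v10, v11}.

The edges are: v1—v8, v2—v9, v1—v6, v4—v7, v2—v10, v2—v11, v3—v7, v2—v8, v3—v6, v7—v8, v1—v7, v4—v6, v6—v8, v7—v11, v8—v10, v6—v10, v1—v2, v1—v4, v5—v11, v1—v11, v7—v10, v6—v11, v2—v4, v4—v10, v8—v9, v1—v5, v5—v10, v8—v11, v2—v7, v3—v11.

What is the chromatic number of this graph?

5

v1, v2, v7, v8, v11 are pairwise adjacent (a clique of size 5), so at least 5 colors are needed.
A valid assignment using 5 colors: v1=3, v2=2, v3=3, v4=5, v5=2, v6=2, v7=4, v8=5, v9=1, v10=1, v11=1. No two adjacent vertices share a color.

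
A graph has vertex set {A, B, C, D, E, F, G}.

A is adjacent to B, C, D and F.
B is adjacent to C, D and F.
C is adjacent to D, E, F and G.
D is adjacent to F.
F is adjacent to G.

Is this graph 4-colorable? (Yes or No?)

A, B, C, D, F are pairwise adjacent (a clique of size 5), so at least 5 colors are needed.
So 4 colors are not enough.

No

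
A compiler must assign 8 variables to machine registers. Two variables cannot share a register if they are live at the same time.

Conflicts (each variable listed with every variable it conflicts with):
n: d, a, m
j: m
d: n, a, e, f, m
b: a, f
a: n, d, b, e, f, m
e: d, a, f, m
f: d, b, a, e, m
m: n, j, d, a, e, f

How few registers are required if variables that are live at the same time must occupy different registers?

5

d, a, e, f, m all conflict with each other, so at least 5 registers are needed.
5 registers suffice: register 1 → {j, a}; register 2 → {b, m}; register 3 → {n, f}; register 4 → {d}; register 5 → {e}. Each listed conflict is separated.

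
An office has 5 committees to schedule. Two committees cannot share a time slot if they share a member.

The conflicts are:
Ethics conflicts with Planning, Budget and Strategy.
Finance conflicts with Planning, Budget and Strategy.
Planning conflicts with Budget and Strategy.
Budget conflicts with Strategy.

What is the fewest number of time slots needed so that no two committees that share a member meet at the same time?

4

Ethics, Planning, Budget, Strategy pairwise conflict, so at least 4 time slots are needed.
4 time slots suffice: time slot 1 → {Planning}; time slot 2 → {Budget}; time slot 3 → {Strategy}; time slot 4 → {Ethics, Finance}. No two conflicting committees share a time slot.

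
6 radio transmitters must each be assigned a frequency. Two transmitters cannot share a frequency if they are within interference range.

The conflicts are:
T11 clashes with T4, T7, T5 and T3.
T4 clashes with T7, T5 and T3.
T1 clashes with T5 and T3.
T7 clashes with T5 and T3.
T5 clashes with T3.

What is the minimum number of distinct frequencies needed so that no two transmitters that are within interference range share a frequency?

T11, T4, T7, T5, T3 all conflict with each other, so at least 5 frequencies are needed.
5 frequencies suffice: frequency 1 → {T5}; frequency 2 → {T3}; frequency 3 → {T4, T1}; frequency 4 → {T7}; frequency 5 → {T11}. No two conflicting transmitters share a frequency.

5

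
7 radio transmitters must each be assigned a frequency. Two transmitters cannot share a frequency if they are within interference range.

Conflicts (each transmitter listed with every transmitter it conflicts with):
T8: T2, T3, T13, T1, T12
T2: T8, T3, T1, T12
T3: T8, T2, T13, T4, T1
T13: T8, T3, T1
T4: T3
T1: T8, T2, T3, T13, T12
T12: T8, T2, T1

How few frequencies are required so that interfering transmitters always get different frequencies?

4

T8, T3, T13, T1 pairwise conflict, so at least 4 frequencies are needed.
4 frequencies suffice: T8=1, T2=4, T3=2, T13=4, T4=1, T1=3, T12=2. Each listed conflict is separated.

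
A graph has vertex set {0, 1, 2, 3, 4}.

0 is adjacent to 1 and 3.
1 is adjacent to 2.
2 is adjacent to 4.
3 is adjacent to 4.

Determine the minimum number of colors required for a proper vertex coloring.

3

The cycle 0-3-4-2-1-0 has odd length 5, so it cannot be 2-colored; at least 3 colors are needed.
3 colors suffice: color red → {0, 4}; color blue → {1, 3}; color green → {2}. Every edge joins two different colors.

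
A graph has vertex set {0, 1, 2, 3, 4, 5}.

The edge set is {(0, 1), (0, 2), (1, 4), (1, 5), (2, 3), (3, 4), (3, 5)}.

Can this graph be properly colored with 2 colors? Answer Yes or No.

The cycle 2-0-1-5-3-2 has odd length 5, so it cannot be 2-colored; at least 3 colors are needed.
So 2 colors are not enough.

No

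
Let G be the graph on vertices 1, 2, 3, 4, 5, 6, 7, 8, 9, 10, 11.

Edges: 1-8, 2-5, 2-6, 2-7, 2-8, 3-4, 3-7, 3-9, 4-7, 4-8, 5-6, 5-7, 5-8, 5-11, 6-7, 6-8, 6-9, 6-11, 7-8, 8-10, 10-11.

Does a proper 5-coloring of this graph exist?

The chromatic number is 5. 2, 5, 6, 7, 8 form a clique, so at least 5 colors are needed.
5 colors suffice: 1=b, 2=e, 3=a, 4=b, 5=d, 6=b, 7=c, 8=a, 9=c, 10=b, 11=a.
That is already a proper 5-coloring.

Yes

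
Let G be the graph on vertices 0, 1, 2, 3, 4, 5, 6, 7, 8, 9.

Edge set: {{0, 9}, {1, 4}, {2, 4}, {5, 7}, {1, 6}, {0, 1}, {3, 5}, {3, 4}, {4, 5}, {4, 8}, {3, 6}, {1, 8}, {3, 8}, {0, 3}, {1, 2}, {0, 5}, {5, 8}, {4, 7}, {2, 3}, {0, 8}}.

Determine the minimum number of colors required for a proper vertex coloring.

4

3, 4, 5, 8 are mutually adjacent (a clique of size 4), so at least 4 colors are needed.
4 colors suffice: color red → {0, 4, 6}; color blue → {1, 3, 7, 9}; color green → {2, 8}; color yellow → {5}. Each edge has distinct colors on its endpoints.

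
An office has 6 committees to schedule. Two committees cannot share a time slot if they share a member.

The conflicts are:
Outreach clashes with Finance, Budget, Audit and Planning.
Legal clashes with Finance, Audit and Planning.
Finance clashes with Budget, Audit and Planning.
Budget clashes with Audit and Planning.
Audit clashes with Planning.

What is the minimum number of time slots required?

5

Outreach, Finance, Budget, Audit, Planning are mutually in conflict, so at least 5 time slots are needed.
5 time slots suffice: time slot 1 → {Audit}; time slot 2 → {Planning}; time slot 3 → {Finance}; time slot 4 → {Outreach, Legal}; time slot 5 → {Budget}. Every pair that conflicts lands in different time slots.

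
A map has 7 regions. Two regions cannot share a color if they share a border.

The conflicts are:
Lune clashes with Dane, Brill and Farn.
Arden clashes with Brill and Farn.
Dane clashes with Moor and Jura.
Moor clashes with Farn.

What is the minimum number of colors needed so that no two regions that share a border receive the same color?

Arden and Brill conflict, so at least 2 colors are needed.
2 colors suffice: color 1 → {Dane, Brill, Farn}; color 2 → {Lune, Arden, Moor, Jura}. Every pair that conflicts lands in different colors.

2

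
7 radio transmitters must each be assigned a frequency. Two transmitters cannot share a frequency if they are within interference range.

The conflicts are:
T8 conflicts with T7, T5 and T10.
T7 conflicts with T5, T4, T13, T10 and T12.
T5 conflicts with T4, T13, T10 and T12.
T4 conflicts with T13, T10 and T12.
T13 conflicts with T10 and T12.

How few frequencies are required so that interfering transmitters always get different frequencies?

T7, T5, T4, T13, T10 pairwise conflict, so at least 5 frequencies are needed.
A valid assignment using 5 frequencies: T8=3, T7=2, T5=1, T4=5, T13=3, T10=4, T12=4. Every pair that conflicts lands in different frequencies.

5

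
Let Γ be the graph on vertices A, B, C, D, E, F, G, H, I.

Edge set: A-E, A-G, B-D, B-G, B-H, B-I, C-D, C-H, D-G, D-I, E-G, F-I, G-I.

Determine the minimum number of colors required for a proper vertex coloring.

B, D, G, I form a clique, so at least 4 colors are needed.
4 colors suffice: A=green, B=blue, C=red, D=green, E=blue, F=red, G=red, H=green, I=yellow. No two adjacent vertices share a color.

4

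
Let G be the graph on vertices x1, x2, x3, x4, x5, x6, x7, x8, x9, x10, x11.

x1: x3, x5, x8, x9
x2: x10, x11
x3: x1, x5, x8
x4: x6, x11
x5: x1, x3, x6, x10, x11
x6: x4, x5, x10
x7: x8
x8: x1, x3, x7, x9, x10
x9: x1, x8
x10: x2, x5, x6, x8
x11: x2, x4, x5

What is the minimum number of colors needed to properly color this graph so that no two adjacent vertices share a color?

x1, x3, x5 are mutually adjacent, so at least 3 colors are needed.
3 colors suffice: x1=2, x2=1, x3=3, x4=1, x5=1, x6=3, x7=2, x8=1, x9=3, x10=2, x11=2. No two adjacent vertices share a color.

3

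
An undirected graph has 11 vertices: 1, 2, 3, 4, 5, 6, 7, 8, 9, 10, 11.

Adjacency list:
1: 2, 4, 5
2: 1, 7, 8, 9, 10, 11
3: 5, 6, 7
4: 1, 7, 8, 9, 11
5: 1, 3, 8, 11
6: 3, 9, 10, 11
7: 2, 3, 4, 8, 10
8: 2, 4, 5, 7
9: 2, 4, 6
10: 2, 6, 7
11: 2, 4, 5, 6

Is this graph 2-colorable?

No

4, 7, 8 form a triangle, so at least 3 colors are needed.
So 2 colors are not enough.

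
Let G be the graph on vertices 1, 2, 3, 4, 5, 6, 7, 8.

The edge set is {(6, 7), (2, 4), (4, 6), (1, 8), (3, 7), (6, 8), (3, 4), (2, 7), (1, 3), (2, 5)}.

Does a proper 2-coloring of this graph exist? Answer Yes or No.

No

The cycle 3-4-6-8-1-3 has odd length 5, so it cannot be 2-colored; at least 3 colors are needed.
So 2 colors are not enough.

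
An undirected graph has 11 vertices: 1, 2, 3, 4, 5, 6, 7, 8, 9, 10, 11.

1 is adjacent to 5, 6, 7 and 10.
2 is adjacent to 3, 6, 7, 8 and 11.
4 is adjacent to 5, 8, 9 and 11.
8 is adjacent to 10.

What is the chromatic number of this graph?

The cycle 1-7-2-8-10-1 has odd length 5, so it cannot be 2-colored; at least 3 colors are needed.
3 colors suffice: 1=a, 2=a, 3=b, 4=a, 5=b, 6=b, 7=b, 8=b, 9=b, 10=c, 11=b. Every edge joins two different colors.

3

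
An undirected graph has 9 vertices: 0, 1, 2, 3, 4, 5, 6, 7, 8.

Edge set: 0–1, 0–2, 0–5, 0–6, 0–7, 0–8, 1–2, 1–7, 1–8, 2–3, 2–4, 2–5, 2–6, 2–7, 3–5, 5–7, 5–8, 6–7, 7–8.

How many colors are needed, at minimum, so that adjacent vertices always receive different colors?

4

0, 1, 2, 7 form a clique, so at least 4 colors are needed.
4 colors suffice: color red → {2, 8}; color blue → {0, 3, 4}; color green → {7}; color yellow → {1, 5, 6}. Each edge has distinct colors on its endpoints.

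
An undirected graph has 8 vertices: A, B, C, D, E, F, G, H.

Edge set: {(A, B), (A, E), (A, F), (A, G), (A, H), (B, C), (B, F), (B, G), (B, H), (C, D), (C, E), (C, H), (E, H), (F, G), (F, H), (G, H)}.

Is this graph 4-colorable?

A, B, F, G, H form a clique, so at least 5 colors are needed.
So 4 colors are not enough.

No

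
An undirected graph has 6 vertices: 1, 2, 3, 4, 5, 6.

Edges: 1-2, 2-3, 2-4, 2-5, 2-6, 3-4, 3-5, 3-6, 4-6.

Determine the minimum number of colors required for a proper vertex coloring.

2, 3, 4, 6 are pairwise adjacent (a clique of size 4), so at least 4 colors are needed.
One proper 4-coloring: 1=b, 2=a, 3=b, 4=d, 5=c, 6=c. Every edge joins two different colors.

4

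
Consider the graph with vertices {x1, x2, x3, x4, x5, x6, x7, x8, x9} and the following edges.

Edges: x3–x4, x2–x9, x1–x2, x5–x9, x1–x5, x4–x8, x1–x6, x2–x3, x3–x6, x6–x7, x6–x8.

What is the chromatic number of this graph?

2

x6 and x7 are adjacent, so at least 2 colors are needed.
2 colors suffice: x1=2, x2=1, x3=2, x4=1, x5=1, x6=1, x7=2, x8=2, x9=2. No two adjacent vertices share a color.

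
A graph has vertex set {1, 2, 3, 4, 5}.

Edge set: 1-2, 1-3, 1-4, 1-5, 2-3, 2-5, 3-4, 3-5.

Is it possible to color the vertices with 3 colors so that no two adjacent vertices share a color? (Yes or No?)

No

1, 2, 3, 5 form a clique, so at least 4 colors are needed.
So 3 colors are not enough.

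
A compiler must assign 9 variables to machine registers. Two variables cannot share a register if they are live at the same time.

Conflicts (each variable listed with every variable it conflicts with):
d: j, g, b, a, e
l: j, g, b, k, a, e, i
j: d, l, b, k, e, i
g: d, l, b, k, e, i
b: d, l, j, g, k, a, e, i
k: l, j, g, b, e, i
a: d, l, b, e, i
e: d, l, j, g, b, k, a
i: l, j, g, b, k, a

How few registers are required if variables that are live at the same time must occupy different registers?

5

l, j, b, k, i are mutually in conflict, so at least 5 registers are needed.
Using 5 registers: d=3, l=3, j=4, g=4, b=1, k=5, a=4, e=2, i=2. Every pair that conflicts lands in different registers.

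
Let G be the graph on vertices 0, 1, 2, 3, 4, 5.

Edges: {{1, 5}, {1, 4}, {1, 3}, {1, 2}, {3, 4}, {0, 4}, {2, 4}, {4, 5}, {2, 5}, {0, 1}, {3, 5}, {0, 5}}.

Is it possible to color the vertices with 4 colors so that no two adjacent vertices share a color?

The chromatic number is 4. 0, 1, 4, 5 are pairwise adjacent (a clique of size 4), so at least 4 colors are needed.
A valid assignment using 4 colors: 0=yellow, 1=blue, 2=yellow, 3=yellow, 4=red, 5=green.
That is already a proper 4-coloring.

Yes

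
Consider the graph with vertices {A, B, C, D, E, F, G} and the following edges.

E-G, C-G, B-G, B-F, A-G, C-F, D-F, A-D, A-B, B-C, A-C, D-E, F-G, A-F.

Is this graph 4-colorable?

No

A, B, C, F, G are mutually adjacent (a clique of size 5), so at least 5 colors are needed.
So 4 colors are not enough.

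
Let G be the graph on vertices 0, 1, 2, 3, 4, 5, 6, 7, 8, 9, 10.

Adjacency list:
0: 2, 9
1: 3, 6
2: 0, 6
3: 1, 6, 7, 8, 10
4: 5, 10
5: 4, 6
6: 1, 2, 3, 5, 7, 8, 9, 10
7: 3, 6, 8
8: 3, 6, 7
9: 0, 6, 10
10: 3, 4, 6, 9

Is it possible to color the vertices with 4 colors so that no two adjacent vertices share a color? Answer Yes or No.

The chromatic number is 4. 3, 6, 7, 8 are pairwise adjacent (a clique of size 4), so at least 4 colors are needed.
4 colors suffice: 0=red, 1=green, 2=blue, 3=blue, 4=red, 5=blue, 6=red, 7=yellow, 8=green, 9=blue, 10=green.
That is already a proper 4-coloring.

Yes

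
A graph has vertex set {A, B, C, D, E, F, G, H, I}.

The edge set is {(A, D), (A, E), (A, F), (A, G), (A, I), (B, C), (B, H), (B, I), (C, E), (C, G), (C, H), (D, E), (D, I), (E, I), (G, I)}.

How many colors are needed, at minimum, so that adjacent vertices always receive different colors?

4

A, D, E, I form a clique, so at least 4 colors are needed.
4 colors suffice: color 1 → {C, F, I}; color 2 → {A, B}; color 3 → {E, G, H}; color 4 → {D}. No two adjacent vertices share a color.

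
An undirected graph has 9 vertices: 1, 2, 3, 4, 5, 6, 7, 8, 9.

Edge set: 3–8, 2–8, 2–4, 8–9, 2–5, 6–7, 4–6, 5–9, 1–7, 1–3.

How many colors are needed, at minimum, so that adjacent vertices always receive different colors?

The cycle 1-7-6-4-2-8-3-1 has odd length 7, so it cannot be 2-colored; at least 3 colors are needed.
A valid assignment using 3 colors: 1=red, 2=red, 3=green, 4=blue, 5=blue, 6=red, 7=blue, 8=blue, 9=red. Every edge joins two different colors.

3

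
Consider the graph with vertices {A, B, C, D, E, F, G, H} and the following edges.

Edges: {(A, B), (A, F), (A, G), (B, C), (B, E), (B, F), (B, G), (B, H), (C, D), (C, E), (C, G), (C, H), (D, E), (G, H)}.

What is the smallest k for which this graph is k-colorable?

B, C, G, H are pairwise adjacent (a clique of size 4), so at least 4 colors are needed.
4 colors suffice: color red → {B, D}; color blue → {A, C}; color green → {E, F, G}; color yellow → {H}. Every edge joins two different colors.

4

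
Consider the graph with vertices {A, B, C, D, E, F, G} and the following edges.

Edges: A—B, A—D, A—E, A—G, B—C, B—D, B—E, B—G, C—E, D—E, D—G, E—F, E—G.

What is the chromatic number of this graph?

A, B, D, E, G are pairwise adjacent (a clique of size 5), so at least 5 colors are needed.
5 colors suffice: A=4, B=2, C=3, D=3, E=1, F=2, G=5. No two adjacent vertices share a color.

5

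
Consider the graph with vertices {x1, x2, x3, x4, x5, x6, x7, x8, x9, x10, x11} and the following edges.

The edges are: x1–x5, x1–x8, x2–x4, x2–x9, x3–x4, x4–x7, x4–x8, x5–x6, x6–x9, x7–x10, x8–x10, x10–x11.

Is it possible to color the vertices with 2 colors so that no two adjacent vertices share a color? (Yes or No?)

The cycle x9-x2-x4-x8-x1-x5-x6-x9 has odd length 7, so it cannot be 2-colored; at least 3 colors are needed.
So 2 colors are not enough.

No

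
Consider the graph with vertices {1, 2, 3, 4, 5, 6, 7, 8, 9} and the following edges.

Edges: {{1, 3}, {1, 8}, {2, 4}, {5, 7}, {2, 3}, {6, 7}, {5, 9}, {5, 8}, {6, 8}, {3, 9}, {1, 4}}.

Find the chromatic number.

The cycle 5-8-1-3-9-5 has odd length 5, so it cannot be 2-colored; at least 3 colors are needed.
3 colors suffice: 1=red, 2=red, 3=blue, 4=blue, 5=red, 6=red, 7=blue, 8=blue, 9=green. No two adjacent vertices share a color.

3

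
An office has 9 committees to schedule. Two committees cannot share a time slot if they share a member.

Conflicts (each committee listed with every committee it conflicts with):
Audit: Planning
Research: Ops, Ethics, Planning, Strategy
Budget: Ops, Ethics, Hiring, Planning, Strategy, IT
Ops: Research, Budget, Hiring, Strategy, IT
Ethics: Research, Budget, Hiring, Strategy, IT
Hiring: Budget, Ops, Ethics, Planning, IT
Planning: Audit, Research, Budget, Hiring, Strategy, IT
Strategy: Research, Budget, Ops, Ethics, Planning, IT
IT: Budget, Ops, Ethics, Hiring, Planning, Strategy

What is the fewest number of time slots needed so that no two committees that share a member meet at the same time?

4

Budget, Ethics, Hiring, IT pairwise conflict, so at least 4 time slots are needed.
4 time slots suffice: time slot 1 → {Audit, Research, Budget}; time slot 2 → {Ops, Ethics, Planning}; time slot 3 → {IT}; time slot 4 → {Hiring, Strategy}. Every pair that conflicts lands in different time slots.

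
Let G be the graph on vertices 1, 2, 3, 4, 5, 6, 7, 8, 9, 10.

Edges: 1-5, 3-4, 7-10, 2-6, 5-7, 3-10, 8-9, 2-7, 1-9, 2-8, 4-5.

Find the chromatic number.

3

The cycle 10-7-5-4-3-10 has odd length 5, so it cannot be 2-colored; at least 3 colors are needed.
3 colors suffice: color red → {2, 3, 5, 9}; color blue → {1, 4, 6, 7, 8}; color green → {10}. No two adjacent vertices share a color.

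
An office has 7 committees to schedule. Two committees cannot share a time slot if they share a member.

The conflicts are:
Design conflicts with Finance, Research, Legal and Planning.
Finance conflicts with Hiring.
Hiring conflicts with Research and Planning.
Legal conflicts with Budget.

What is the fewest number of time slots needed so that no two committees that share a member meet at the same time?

Design and Planning conflict, so at least 2 time slots are needed.
2 time slots suffice: time slot 1 → {Design, Hiring, Budget}; time slot 2 → {Finance, Research, Legal, Planning}. Each listed conflict is separated.

2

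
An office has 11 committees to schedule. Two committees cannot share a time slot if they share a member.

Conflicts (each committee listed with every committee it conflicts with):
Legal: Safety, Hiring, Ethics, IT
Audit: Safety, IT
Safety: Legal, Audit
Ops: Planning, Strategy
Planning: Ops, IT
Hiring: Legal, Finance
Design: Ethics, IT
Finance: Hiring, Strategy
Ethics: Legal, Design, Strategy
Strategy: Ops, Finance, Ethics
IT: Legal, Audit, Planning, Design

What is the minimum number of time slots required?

3

The cycle Finance-Hiring-Legal-Ethics-Strategy-Finance has odd length 5, so it cannot be 2-colored; at least 3 time slots are needed.
Using 3 time slots: Legal=1, Audit=1, Safety=2, Ops=2, Planning=1, Hiring=3, Design=1, Finance=2, Ethics=2, Strategy=1, IT=2. Each listed conflict is separated.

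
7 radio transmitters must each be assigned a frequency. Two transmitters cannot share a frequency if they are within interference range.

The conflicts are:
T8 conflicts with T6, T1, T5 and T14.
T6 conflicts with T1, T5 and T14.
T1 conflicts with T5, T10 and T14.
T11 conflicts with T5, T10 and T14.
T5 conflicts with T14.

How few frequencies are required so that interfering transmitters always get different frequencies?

5

T8, T6, T1, T5, T14 all conflict with each other, so at least 5 frequencies are needed.
5 frequencies suffice: T8=5, T6=4, T1=1, T11=1, T5=2, T10=2, T14=3. Each listed conflict is separated.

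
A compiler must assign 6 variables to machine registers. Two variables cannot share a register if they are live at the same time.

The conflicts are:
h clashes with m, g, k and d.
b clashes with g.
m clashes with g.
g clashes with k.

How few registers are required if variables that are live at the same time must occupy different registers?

3

h, g, k pairwise conflict, so at least 3 registers are needed.
3 registers suffice: register 1 → {g, d}; register 2 → {h, b}; register 3 → {m, k}. Every pair that conflicts lands in different registers.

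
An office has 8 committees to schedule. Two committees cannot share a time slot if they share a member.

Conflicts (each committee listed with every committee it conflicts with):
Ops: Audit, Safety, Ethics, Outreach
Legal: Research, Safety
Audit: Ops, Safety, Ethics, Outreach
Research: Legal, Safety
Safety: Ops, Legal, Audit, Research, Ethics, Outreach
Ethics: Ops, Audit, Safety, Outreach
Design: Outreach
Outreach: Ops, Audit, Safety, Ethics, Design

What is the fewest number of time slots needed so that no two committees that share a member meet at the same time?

Ops, Audit, Safety, Ethics, Outreach pairwise conflict, so at least 5 time slots are needed.
5 time slots suffice: time slot 1 → {Safety, Design}; time slot 2 → {Legal, Outreach}; time slot 3 → {Audit, Research}; time slot 4 → {Ops}; time slot 5 → {Ethics}. No two conflicting committees share a time slot.

5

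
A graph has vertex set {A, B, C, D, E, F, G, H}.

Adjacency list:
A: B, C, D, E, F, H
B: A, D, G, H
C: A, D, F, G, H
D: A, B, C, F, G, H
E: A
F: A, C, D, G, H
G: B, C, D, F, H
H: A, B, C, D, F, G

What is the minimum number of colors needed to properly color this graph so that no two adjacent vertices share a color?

5

A, C, D, F, H are pairwise adjacent (a clique of size 5), so at least 5 colors are needed.
5 colors suffice: color 1 → {A, G}; color 2 → {D, E}; color 3 → {H}; color 4 → {B, C}; color 5 → {F}. No two adjacent vertices share a color.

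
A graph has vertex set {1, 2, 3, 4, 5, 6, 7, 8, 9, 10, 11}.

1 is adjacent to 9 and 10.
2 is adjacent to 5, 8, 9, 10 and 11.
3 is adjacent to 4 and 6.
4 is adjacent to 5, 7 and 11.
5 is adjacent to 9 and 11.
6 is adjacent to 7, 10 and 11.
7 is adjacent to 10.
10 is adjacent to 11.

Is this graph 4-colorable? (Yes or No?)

The chromatic number is 3. 6, 10, 11 are pairwise adjacent, so at least 3 colors are needed.
3 colors suffice: color red → {3, 5, 8, 10}; color blue → {7, 9, 11}; color green → {1, 2, 4, 6}.
Since 4 ≥ 3, a proper 4-coloring certainly exists.

Yes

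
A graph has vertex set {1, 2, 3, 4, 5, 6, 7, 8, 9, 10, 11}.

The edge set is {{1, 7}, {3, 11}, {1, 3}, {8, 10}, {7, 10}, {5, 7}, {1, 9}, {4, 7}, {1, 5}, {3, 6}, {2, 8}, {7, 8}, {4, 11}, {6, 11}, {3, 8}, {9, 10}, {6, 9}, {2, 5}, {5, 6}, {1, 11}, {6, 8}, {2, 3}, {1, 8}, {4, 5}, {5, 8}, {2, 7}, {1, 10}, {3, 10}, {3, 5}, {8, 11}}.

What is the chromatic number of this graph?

4

1, 7, 8, 10 are mutually adjacent (a clique of size 4), so at least 4 colors are needed.
One proper 4-coloring: 1=c, 2=c, 3=d, 4=a, 5=b, 6=c, 7=d, 8=a, 9=a, 10=b, 11=b. No two adjacent vertices share a color.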